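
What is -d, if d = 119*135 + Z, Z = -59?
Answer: -16006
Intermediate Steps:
d = 16006 (d = 119*135 - 59 = 16065 - 59 = 16006)
-d = -1*16006 = -16006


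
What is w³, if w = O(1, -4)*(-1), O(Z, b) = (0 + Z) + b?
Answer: 27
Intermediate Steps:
O(Z, b) = Z + b
w = 3 (w = (1 - 4)*(-1) = -3*(-1) = 3)
w³ = 3³ = 27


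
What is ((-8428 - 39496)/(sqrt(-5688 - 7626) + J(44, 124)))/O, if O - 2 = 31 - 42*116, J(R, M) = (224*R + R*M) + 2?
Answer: 366954068/567449956245 - 23962*I*sqrt(13314)/567449956245 ≈ 0.00064667 - 4.8725e-6*I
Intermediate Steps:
J(R, M) = 2 + 224*R + M*R (J(R, M) = (224*R + M*R) + 2 = 2 + 224*R + M*R)
O = -4839 (O = 2 + (31 - 42*116) = 2 + (31 - 4872) = 2 - 4841 = -4839)
((-8428 - 39496)/(sqrt(-5688 - 7626) + J(44, 124)))/O = ((-8428 - 39496)/(sqrt(-5688 - 7626) + (2 + 224*44 + 124*44)))/(-4839) = -47924/(sqrt(-13314) + (2 + 9856 + 5456))*(-1/4839) = -47924/(I*sqrt(13314) + 15314)*(-1/4839) = -47924/(15314 + I*sqrt(13314))*(-1/4839) = 47924/(4839*(15314 + I*sqrt(13314)))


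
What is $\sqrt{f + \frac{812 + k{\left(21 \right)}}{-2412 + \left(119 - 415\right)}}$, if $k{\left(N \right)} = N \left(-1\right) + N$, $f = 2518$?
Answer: $\frac{9 \sqrt{14246111}}{677} \approx 50.177$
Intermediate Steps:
$k{\left(N \right)} = 0$ ($k{\left(N \right)} = - N + N = 0$)
$\sqrt{f + \frac{812 + k{\left(21 \right)}}{-2412 + \left(119 - 415\right)}} = \sqrt{2518 + \frac{812 + 0}{-2412 + \left(119 - 415\right)}} = \sqrt{2518 + \frac{812}{-2412 + \left(119 - 415\right)}} = \sqrt{2518 + \frac{812}{-2412 - 296}} = \sqrt{2518 + \frac{812}{-2708}} = \sqrt{2518 + 812 \left(- \frac{1}{2708}\right)} = \sqrt{2518 - \frac{203}{677}} = \sqrt{\frac{1704483}{677}} = \frac{9 \sqrt{14246111}}{677}$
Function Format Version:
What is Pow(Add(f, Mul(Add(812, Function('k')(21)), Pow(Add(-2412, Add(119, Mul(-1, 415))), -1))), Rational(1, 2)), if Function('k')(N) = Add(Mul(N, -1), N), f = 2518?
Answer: Mul(Rational(9, 677), Pow(14246111, Rational(1, 2))) ≈ 50.177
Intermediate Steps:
Function('k')(N) = 0 (Function('k')(N) = Add(Mul(-1, N), N) = 0)
Pow(Add(f, Mul(Add(812, Function('k')(21)), Pow(Add(-2412, Add(119, Mul(-1, 415))), -1))), Rational(1, 2)) = Pow(Add(2518, Mul(Add(812, 0), Pow(Add(-2412, Add(119, Mul(-1, 415))), -1))), Rational(1, 2)) = Pow(Add(2518, Mul(812, Pow(Add(-2412, Add(119, -415)), -1))), Rational(1, 2)) = Pow(Add(2518, Mul(812, Pow(Add(-2412, -296), -1))), Rational(1, 2)) = Pow(Add(2518, Mul(812, Pow(-2708, -1))), Rational(1, 2)) = Pow(Add(2518, Mul(812, Rational(-1, 2708))), Rational(1, 2)) = Pow(Add(2518, Rational(-203, 677)), Rational(1, 2)) = Pow(Rational(1704483, 677), Rational(1, 2)) = Mul(Rational(9, 677), Pow(14246111, Rational(1, 2)))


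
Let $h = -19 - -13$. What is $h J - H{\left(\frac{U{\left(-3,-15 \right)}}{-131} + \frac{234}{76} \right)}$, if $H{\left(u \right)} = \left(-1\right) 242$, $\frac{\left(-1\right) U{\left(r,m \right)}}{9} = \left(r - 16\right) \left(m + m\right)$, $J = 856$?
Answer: $-4894$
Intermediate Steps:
$U{\left(r,m \right)} = - 18 m \left(-16 + r\right)$ ($U{\left(r,m \right)} = - 9 \left(r - 16\right) \left(m + m\right) = - 9 \left(-16 + r\right) 2 m = - 9 \cdot 2 m \left(-16 + r\right) = - 18 m \left(-16 + r\right)$)
$h = -6$ ($h = -19 + 13 = -6$)
$H{\left(u \right)} = -242$
$h J - H{\left(\frac{U{\left(-3,-15 \right)}}{-131} + \frac{234}{76} \right)} = \left(-6\right) 856 - -242 = -5136 + 242 = -4894$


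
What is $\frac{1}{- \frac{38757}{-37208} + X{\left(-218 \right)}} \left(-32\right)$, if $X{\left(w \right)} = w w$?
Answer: $- \frac{1190656}{1768311749} \approx -0.00067333$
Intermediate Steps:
$X{\left(w \right)} = w^{2}$
$\frac{1}{- \frac{38757}{-37208} + X{\left(-218 \right)}} \left(-32\right) = \frac{1}{- \frac{38757}{-37208} + \left(-218\right)^{2}} \left(-32\right) = \frac{1}{\left(-38757\right) \left(- \frac{1}{37208}\right) + 47524} \left(-32\right) = \frac{1}{\frac{38757}{37208} + 47524} \left(-32\right) = \frac{1}{\frac{1768311749}{37208}} \left(-32\right) = \frac{37208}{1768311749} \left(-32\right) = - \frac{1190656}{1768311749}$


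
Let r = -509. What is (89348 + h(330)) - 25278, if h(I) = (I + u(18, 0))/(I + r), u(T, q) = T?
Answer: 11468182/179 ≈ 64068.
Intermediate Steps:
h(I) = (18 + I)/(-509 + I) (h(I) = (I + 18)/(I - 509) = (18 + I)/(-509 + I))
(89348 + h(330)) - 25278 = (89348 + (18 + 330)/(-509 + 330)) - 25278 = (89348 + 348/(-179)) - 25278 = (89348 - 1/179*348) - 25278 = (89348 - 348/179) - 25278 = 15992944/179 - 25278 = 11468182/179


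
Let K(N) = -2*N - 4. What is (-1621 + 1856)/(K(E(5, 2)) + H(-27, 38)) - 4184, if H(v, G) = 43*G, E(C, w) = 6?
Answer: -6769477/1618 ≈ -4183.9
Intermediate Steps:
K(N) = -4 - 2*N
(-1621 + 1856)/(K(E(5, 2)) + H(-27, 38)) - 4184 = (-1621 + 1856)/((-4 - 2*6) + 43*38) - 4184 = 235/((-4 - 12) + 1634) - 4184 = 235/(-16 + 1634) - 4184 = 235/1618 - 4184 = -6769477/1618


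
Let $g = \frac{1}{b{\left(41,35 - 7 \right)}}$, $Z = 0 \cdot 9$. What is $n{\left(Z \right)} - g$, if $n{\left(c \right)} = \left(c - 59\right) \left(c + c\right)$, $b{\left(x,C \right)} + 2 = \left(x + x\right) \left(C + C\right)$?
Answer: $- \frac{1}{4590} \approx -0.00021786$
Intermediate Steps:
$Z = 0$
$b{\left(x,C \right)} = -2 + 4 C x$ ($b{\left(x,C \right)} = -2 + \left(x + x\right) \left(C + C\right) = -2 + 2 x 2 C = -2 + 4 C x$)
$n{\left(c \right)} = 2 c \left(-59 + c\right)$ ($n{\left(c \right)} = \left(-59 + c\right) 2 c = 2 c \left(-59 + c\right)$)
$g = \frac{1}{4590}$ ($g = \frac{1}{-2 + 4 \left(35 - 7\right) 41} = \frac{1}{-2 + 4 \cdot 28 \cdot 41} = \frac{1}{-2 + 4592} = \frac{1}{4590} \approx 0.00021786$)
$n{\left(Z \right)} - g = 2 \cdot 0 \left(-59 + 0\right) - \frac{1}{4590} = 2 \cdot 0 \left(-59\right) - \frac{1}{4590} = 0 - \frac{1}{4590} = - \frac{1}{4590}$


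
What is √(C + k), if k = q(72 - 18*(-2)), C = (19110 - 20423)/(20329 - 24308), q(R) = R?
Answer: √1715128055/3979 ≈ 10.408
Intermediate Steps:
C = 1313/3979 (C = -1313/(-3979) = -1313*(-1/3979) = 1313/3979 ≈ 0.32998)
k = 108 (k = 72 - 18*(-2) = 72 - 1*(-36) = 72 + 36 = 108)
√(C + k) = √(1313/3979 + 108) = √(431045/3979) = √1715128055/3979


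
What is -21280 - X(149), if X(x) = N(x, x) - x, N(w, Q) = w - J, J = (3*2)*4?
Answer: -21256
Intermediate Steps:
J = 24 (J = 6*4 = 24)
N(w, Q) = -24 + w (N(w, Q) = w - 1*24 = w - 24 = -24 + w)
X(x) = -24 (X(x) = (-24 + x) - x = -24)
-21280 - X(149) = -21280 - 1*(-24) = -21280 + 24 = -21256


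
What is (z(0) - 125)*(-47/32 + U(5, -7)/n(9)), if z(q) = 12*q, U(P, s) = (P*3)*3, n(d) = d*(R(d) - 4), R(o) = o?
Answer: 1875/32 ≈ 58.594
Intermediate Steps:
n(d) = d*(-4 + d) (n(d) = d*(d - 4) = d*(-4 + d))
U(P, s) = 9*P (U(P, s) = (3*P)*3 = 9*P)
(z(0) - 125)*(-47/32 + U(5, -7)/n(9)) = (12*0 - 125)*(-47/32 + (9*5)/((9*(-4 + 9)))) = (0 - 125)*(-47*1/32 + 45/((9*5))) = -125*(-47/32 + 45/45) = -125*(-47/32 + 45*(1/45)) = -125*(-47/32 + 1) = -125*(-15/32) = 1875/32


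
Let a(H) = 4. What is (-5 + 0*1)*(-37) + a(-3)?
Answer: 189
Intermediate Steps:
(-5 + 0*1)*(-37) + a(-3) = (-5 + 0*1)*(-37) + 4 = (-5 + 0)*(-37) + 4 = -5*(-37) + 4 = 185 + 4 = 189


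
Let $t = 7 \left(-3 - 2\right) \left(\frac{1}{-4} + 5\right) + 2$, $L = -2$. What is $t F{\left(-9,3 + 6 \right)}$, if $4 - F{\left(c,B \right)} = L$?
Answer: $- \frac{1971}{2} \approx -985.5$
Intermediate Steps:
$t = - \frac{657}{4}$ ($t = 7 \left(- 5 \left(- \frac{1}{4} + 5\right)\right) + 2 = 7 \left(\left(-5\right) \frac{19}{4}\right) + 2 = 7 \left(- \frac{95}{4}\right) + 2 = - \frac{665}{4} + 2 = - \frac{657}{4} \approx -164.25$)
$F{\left(c,B \right)} = 6$ ($F{\left(c,B \right)} = 4 - -2 = 4 + 2 = 6$)
$t F{\left(-9,3 + 6 \right)} = \left(- \frac{657}{4}\right) 6 = - \frac{1971}{2}$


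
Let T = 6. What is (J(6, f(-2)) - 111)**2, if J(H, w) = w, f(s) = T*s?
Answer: 15129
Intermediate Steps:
f(s) = 6*s
(J(6, f(-2)) - 111)**2 = (6*(-2) - 111)**2 = (-12 - 111)**2 = (-123)**2 = 15129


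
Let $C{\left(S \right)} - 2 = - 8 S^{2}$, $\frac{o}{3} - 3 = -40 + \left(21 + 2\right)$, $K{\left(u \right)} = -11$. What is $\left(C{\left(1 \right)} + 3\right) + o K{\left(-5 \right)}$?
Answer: $459$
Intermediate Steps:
$o = -42$ ($o = 9 + 3 \left(-40 + \left(21 + 2\right)\right) = 9 + 3 \left(-40 + 23\right) = 9 + 3 \left(-17\right) = 9 - 51 = -42$)
$C{\left(S \right)} = 2 - 8 S^{2}$
$\left(C{\left(1 \right)} + 3\right) + o K{\left(-5 \right)} = \left(\left(2 - 8 \cdot 1^{2}\right) + 3\right) - -462 = \left(\left(2 - 8\right) + 3\right) + 462 = \left(-6 + 3\right) + 462 = -3 + 462 = 459$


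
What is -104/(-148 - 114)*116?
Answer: 6032/131 ≈ 46.046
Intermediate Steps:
-104/(-148 - 114)*116 = -104/(-262)*116 = -104*(-1/262)*116 = (52/131)*116 = 6032/131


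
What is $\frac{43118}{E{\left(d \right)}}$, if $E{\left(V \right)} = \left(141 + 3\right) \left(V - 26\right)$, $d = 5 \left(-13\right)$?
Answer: $- \frac{21559}{6552} \approx -3.2904$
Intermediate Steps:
$d = -65$
$E{\left(V \right)} = -3744 + 144 V$ ($E{\left(V \right)} = 144 \left(-26 + V\right) = -3744 + 144 V$)
$\frac{43118}{E{\left(d \right)}} = \frac{43118}{-3744 + 144 \left(-65\right)} = \frac{43118}{-3744 - 9360} = \frac{43118}{-13104} = 43118 \left(- \frac{1}{13104}\right) = - \frac{21559}{6552}$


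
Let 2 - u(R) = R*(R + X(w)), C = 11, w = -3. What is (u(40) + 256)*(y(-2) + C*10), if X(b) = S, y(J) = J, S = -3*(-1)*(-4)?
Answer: -93096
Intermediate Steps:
S = -12 (S = 3*(-4) = -12)
X(b) = -12
u(R) = 2 - R*(-12 + R) (u(R) = 2 - R*(R - 12) = 2 - R*(-12 + R))
(u(40) + 256)*(y(-2) + C*10) = ((2 - 1*40² + 12*40) + 256)*(-2 + 11*10) = ((2 - 1*1600 + 480) + 256)*(-2 + 110) = ((2 - 1600 + 480) + 256)*108 = (-1118 + 256)*108 = -862*108 = -93096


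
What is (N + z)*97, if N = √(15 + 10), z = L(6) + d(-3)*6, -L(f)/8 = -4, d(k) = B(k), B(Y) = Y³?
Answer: -12125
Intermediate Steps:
d(k) = k³
L(f) = 32 (L(f) = -8*(-4) = 32)
z = -130 (z = 32 + (-3)³*6 = 32 - 27*6 = 32 - 162 = -130)
N = 5 (N = √25 = 5)
(N + z)*97 = (5 - 130)*97 = -125*97 = -12125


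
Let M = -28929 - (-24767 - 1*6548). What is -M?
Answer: -2386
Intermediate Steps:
M = 2386 (M = -28929 - (-24767 - 6548) = -28929 - 1*(-31315) = -28929 + 31315 = 2386)
-M = -1*2386 = -2386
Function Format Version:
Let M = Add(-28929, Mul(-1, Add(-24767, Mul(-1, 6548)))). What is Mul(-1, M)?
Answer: -2386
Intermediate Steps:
M = 2386 (M = Add(-28929, Mul(-1, Add(-24767, -6548))) = Add(-28929, Mul(-1, -31315)) = Add(-28929, 31315) = 2386)
Mul(-1, M) = Mul(-1, 2386) = -2386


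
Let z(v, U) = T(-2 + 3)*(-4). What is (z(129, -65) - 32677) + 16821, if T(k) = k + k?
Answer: -15864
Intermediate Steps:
T(k) = 2*k
z(v, U) = -8 (z(v, U) = (2*(-2 + 3))*(-4) = (2*1)*(-4) = 2*(-4) = -8)
(z(129, -65) - 32677) + 16821 = (-8 - 32677) + 16821 = -32685 + 16821 = -15864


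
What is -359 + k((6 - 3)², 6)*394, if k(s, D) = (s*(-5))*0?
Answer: -359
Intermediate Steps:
k(s, D) = 0 (k(s, D) = -5*s*0 = 0)
-359 + k((6 - 3)², 6)*394 = -359 + 0*394 = -359 + 0 = -359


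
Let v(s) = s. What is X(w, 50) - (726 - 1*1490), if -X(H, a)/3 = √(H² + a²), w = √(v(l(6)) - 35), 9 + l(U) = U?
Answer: 764 - 3*√2462 ≈ 615.14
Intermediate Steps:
l(U) = -9 + U
w = I*√38 (w = √((-9 + 6) - 35) = √(-3 - 35) = √(-38) = I*√38 ≈ 6.1644*I)
X(H, a) = -3*√(H² + a²)
X(w, 50) - (726 - 1*1490) = -3*√((I*√38)² + 50²) - (726 - 1*1490) = -3*√(-38 + 2500) - (726 - 1490) = -3*√2462 - 1*(-764) = -3*√2462 + 764 = 764 - 3*√2462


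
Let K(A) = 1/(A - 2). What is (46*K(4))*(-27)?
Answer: -621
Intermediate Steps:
K(A) = 1/(-2 + A)
(46*K(4))*(-27) = (46/(-2 + 4))*(-27) = (46/2)*(-27) = (46*(1/2))*(-27) = 23*(-27) = -621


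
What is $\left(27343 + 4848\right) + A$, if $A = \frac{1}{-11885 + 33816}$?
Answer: $\frac{705980822}{21931} \approx 32191.0$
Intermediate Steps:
$A = \frac{1}{21931} \approx 4.5598 \cdot 10^{-5}$
$\left(27343 + 4848\right) + A = \left(27343 + 4848\right) + \frac{1}{21931} = 32191 + \frac{1}{21931} = \frac{705980822}{21931}$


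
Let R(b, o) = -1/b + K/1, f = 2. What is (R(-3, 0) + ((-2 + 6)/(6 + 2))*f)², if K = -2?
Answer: 4/9 ≈ 0.44444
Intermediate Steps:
R(b, o) = -2 - 1/b (R(b, o) = -1/b - 2/1 = -1/b - 2*1 = -1/b - 2 = -2 - 1/b)
(R(-3, 0) + ((-2 + 6)/(6 + 2))*f)² = ((-2 - 1/(-3)) + ((-2 + 6)/(6 + 2))*2)² = ((-2 - 1*(-⅓)) + (4/8)*2)² = ((-2 + ⅓) + (4*(⅛))*2)² = (-5/3 + (½)*2)² = (-5/3 + 1)² = (-⅔)² = 4/9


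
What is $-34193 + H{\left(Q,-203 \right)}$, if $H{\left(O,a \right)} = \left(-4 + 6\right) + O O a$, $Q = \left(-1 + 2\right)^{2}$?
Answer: $-34394$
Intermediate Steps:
$Q = 1$ ($Q = 1^{2} = 1$)
$H{\left(O,a \right)} = 2 + a O^{2}$
$-34193 + H{\left(Q,-203 \right)} = -34193 + \left(2 - 203 \cdot 1^{2}\right) = -34193 + \left(2 - 203\right) = -34193 - 201 = -34394$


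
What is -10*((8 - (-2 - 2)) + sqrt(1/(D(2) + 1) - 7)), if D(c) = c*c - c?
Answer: -120 - 20*I*sqrt(15)/3 ≈ -120.0 - 25.82*I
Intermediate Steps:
D(c) = c**2 - c
-10*((8 - (-2 - 2)) + sqrt(1/(D(2) + 1) - 7)) = -10*((8 - (-2 - 2)) + sqrt(1/(2*(-1 + 2) + 1) - 7)) = -10*((8 - 1*(-4)) + sqrt(1/(2*1 + 1) - 7)) = -10*((8 + 4) + sqrt(1/(2 + 1) - 7)) = -10*(12 + sqrt(1/3 - 7)) = -10*(12 + sqrt(-20/3)) = -10*(12 + 2*I*sqrt(15)/3) = -120 - 20*I*sqrt(15)/3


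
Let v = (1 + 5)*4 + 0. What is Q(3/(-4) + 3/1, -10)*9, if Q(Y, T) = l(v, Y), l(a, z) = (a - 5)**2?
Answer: 3249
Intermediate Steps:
v = 24 (v = 6*4 + 0 = 24 + 0 = 24)
l(a, z) = (-5 + a)**2
Q(Y, T) = 361 (Q(Y, T) = (-5 + 24)**2 = 19**2 = 361)
Q(3/(-4) + 3/1, -10)*9 = 361*9 = 3249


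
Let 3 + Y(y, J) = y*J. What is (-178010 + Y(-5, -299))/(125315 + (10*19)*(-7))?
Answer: -176518/123985 ≈ -1.4237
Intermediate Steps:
Y(y, J) = -3 + J*y (Y(y, J) = -3 + y*J = -3 + J*y)
(-178010 + Y(-5, -299))/(125315 + (10*19)*(-7)) = (-178010 + (-3 - 299*(-5)))/(125315 + (10*19)*(-7)) = (-178010 + (-3 + 1495))/(125315 + 190*(-7)) = (-178010 + 1492)/(125315 - 1330) = -176518/123985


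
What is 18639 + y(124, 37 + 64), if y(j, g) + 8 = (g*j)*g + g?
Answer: 1283656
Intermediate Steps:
y(j, g) = -8 + g + j*g**2 (y(j, g) = -8 + ((g*j)*g + g) = -8 + (j*g**2 + g) = -8 + (g + j*g**2) = -8 + g + j*g**2)
18639 + y(124, 37 + 64) = 18639 + (-8 + (37 + 64) + 124*(37 + 64)**2) = 18639 + (-8 + 101 + 124*101**2) = 18639 + (-8 + 101 + 124*10201) = 18639 + (-8 + 101 + 1264924) = 18639 + 1265017 = 1283656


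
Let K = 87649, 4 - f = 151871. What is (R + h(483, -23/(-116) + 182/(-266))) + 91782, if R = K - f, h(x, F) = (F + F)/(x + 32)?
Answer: 188021552869/567530 ≈ 3.3130e+5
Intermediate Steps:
f = -151867 (f = 4 - 1*151871 = 4 - 151871 = -151867)
h(x, F) = 2*F/(32 + x) (h(x, F) = (2*F)/(32 + x) = 2*F/(32 + x))
R = 239516 (R = 87649 - 1*(-151867) = 87649 + 151867 = 239516)
(R + h(483, -23/(-116) + 182/(-266))) + 91782 = (239516 + 2*(-23/(-116) + 182/(-266))/(32 + 483)) + 91782 = (239516 + 2*(-23*(-1/116) + 182*(-1/266))/515) + 91782 = (239516 + 2*(23/116 - 13/19)*(1/515)) + 91782 = (239516 + 2*(-1071/2204)*(1/515)) + 91782 = (239516 - 1071/567530) + 91782 = 135932514409/567530 + 91782 = 188021552869/567530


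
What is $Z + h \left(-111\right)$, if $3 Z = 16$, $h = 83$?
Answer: $- \frac{27623}{3} \approx -9207.7$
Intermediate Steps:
$Z = \frac{16}{3}$ ($Z = \frac{1}{3} \cdot 16 = \frac{16}{3} \approx 5.3333$)
$Z + h \left(-111\right) = \frac{16}{3} + 83 \left(-111\right) = \frac{16}{3} - 9213 = - \frac{27623}{3}$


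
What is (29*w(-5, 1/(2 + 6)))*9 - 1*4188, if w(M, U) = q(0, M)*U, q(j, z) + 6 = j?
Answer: -17535/4 ≈ -4383.8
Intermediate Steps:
q(j, z) = -6 + j
w(M, U) = -6*U (w(M, U) = (-6 + 0)*U = -6*U)
(29*w(-5, 1/(2 + 6)))*9 - 1*4188 = (29*(-6/(2 + 6)))*9 - 1*4188 = (29*(-6/8))*9 - 4188 = (29*(-6*⅛))*9 - 4188 = (29*(-¾))*9 - 4188 = -87/4*9 - 4188 = -783/4 - 4188 = -17535/4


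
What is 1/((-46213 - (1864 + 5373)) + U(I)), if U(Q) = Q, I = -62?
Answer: -1/53512 ≈ -1.8687e-5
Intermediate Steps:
1/((-46213 - (1864 + 5373)) + U(I)) = 1/((-46213 - (1864 + 5373)) - 62) = 1/((-46213 - 1*7237) - 62) = 1/((-46213 - 7237) - 62) = 1/(-53450 - 62) = 1/(-53512) = -1/53512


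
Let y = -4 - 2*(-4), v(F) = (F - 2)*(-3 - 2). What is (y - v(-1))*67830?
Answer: -746130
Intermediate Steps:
v(F) = 10 - 5*F (v(F) = (-2 + F)*(-5) = 10 - 5*F)
y = 4 (y = -4 + 8 = 4)
(y - v(-1))*67830 = (4 - (10 - 5*(-1)))*67830 = (4 - (10 + 5))*67830 = (4 - 1*15)*67830 = (4 - 15)*67830 = -11*67830 = -746130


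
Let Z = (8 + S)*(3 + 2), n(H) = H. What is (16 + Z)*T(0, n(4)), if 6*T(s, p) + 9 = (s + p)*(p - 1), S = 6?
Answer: 43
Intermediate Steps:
T(s, p) = -3/2 + (-1 + p)*(p + s)/6 (T(s, p) = -3/2 + ((s + p)*(p - 1))/6 = -3/2 + ((p + s)*(-1 + p))/6 = -3/2 + ((-1 + p)*(p + s))/6 = -3/2 + (-1 + p)*(p + s)/6)
Z = 70 (Z = (8 + 6)*(3 + 2) = 14*5 = 70)
(16 + Z)*T(0, n(4)) = (16 + 70)*(-3/2 - ⅙*4 - ⅙*0 + (⅙)*4² + (⅙)*4*0) = 86*(-3/2 - ⅔ + 0 + (⅙)*16 + 0) = 86*(-3/2 - ⅔ + 0 + 8/3 + 0) = 86*(½) = 43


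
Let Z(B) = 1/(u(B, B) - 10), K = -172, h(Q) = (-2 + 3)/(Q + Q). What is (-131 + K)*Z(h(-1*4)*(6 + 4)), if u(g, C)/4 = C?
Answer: 101/5 ≈ 20.200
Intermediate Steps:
u(g, C) = 4*C
h(Q) = 1/(2*Q)
Z(B) = 1/(-10 + 4*B) (Z(B) = 1/(4*B - 10) = 1/(-10 + 4*B))
(-131 + K)*Z(h(-1*4)*(6 + 4)) = (-131 - 172)*(1/(2*(-5 + 2*((1/(2*((-1*4))))*(6 + 4))))) = -303/(2*(-5 + 2*(((½)/(-4))*10))) = -303/(2*(-5 + 2*(((½)*(-¼))*10))) = -303/(2*(-5 + 2*(-⅛*10))) = -303/(2*(-5 + 2*(-5/4))) = -303/(2*(-5 - 5/2)) = -303/(2*(-15/2)) = -303*(-2)/(2*15) = -303*(-1/15) = 101/5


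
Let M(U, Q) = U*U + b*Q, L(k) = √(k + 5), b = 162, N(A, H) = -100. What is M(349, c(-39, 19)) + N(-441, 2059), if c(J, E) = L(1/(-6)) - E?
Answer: 118623 + 27*√174 ≈ 1.1898e+5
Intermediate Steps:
L(k) = √(5 + k)
c(J, E) = -E + √174/6 (c(J, E) = √(5 + 1/(-6)) - E = √(5 - ⅙) - E = √(29/6) - E = √174/6 - E = -E + √174/6)
M(U, Q) = U² + 162*Q (M(U, Q) = U*U + 162*Q = U² + 162*Q)
M(349, c(-39, 19)) + N(-441, 2059) = (349² + 162*(-1*19 + √174/6)) - 100 = (121801 + 162*(-19 + √174/6)) - 100 = (121801 + (-3078 + 27*√174)) - 100 = (118723 + 27*√174) - 100 = 118623 + 27*√174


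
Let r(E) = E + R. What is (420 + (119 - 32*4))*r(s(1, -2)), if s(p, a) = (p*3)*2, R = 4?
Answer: 4110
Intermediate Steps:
s(p, a) = 6*p (s(p, a) = (3*p)*2 = 6*p)
r(E) = 4 + E (r(E) = E + 4 = 4 + E)
(420 + (119 - 32*4))*r(s(1, -2)) = (420 + (119 - 32*4))*(4 + 6*1) = (420 + (119 - 128))*(4 + 6) = (420 - 9)*10 = 411*10 = 4110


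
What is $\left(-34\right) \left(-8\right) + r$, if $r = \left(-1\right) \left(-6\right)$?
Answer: $278$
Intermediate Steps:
$r = 6$
$\left(-34\right) \left(-8\right) + r = \left(-34\right) \left(-8\right) + 6 = 272 + 6 = 278$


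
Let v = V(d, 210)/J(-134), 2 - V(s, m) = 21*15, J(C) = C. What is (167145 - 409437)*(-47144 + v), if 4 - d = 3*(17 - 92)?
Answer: 765277222518/67 ≈ 1.1422e+10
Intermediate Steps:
d = 229 (d = 4 - 3*(17 - 92) = 4 - 3*(-75) = 4 - 1*(-225) = 4 + 225 = 229)
V(s, m) = -313 (V(s, m) = 2 - 21*15 = 2 - 1*315 = 2 - 315 = -313)
v = 313/134 (v = -313/(-134) = -313*(-1/134) = 313/134 ≈ 2.3358)
(167145 - 409437)*(-47144 + v) = (167145 - 409437)*(-47144 + 313/134) = -242292*(-6316983/134) = 765277222518/67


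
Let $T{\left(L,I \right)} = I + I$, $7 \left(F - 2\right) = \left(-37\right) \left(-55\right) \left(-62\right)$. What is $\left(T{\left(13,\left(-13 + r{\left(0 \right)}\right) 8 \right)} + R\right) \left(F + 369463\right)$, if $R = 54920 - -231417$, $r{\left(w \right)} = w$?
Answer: $\frac{703901660965}{7} \approx 1.0056 \cdot 10^{11}$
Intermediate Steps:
$F = - \frac{126156}{7}$ ($F = 2 + \frac{\left(-37\right) \left(-55\right) \left(-62\right)}{7} = 2 + \frac{2035 \left(-62\right)}{7} = 2 + \frac{1}{7} \left(-126170\right) = 2 - \frac{126170}{7} = - \frac{126156}{7} \approx -18022.0$)
$R = 286337$ ($R = 54920 + 231417 = 286337$)
$T{\left(L,I \right)} = 2 I$
$\left(T{\left(13,\left(-13 + r{\left(0 \right)}\right) 8 \right)} + R\right) \left(F + 369463\right) = \left(2 \left(-13 + 0\right) 8 + 286337\right) \left(- \frac{126156}{7} + 369463\right) = \left(2 \left(\left(-13\right) 8\right) + 286337\right) \frac{2460085}{7} = \left(2 \left(-104\right) + 286337\right) \frac{2460085}{7} = \left(-208 + 286337\right) \frac{2460085}{7} = 286129 \cdot \frac{2460085}{7} = \frac{703901660965}{7}$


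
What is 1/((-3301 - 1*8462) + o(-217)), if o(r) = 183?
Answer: -1/11580 ≈ -8.6356e-5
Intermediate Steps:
1/((-3301 - 1*8462) + o(-217)) = 1/((-3301 - 1*8462) + 183) = 1/((-3301 - 8462) + 183) = 1/(-11763 + 183) = 1/(-11580) = -1/11580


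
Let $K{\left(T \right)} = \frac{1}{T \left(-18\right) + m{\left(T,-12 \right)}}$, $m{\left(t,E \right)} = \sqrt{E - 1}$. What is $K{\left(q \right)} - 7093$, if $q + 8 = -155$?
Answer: $\frac{- 7093 \sqrt{13} + 20810861 i}{\sqrt{13} - 2934 i} \approx -7093.0 - 4.0978 \cdot 10^{-7} i$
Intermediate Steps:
$q = -163$ ($q = -8 - 155 = -163$)
$m{\left(t,E \right)} = \sqrt{-1 + E}$
$K{\left(T \right)} = \frac{1}{- 18 T + i \sqrt{13}}$ ($K{\left(T \right)} = \frac{1}{T \left(-18\right) + \sqrt{-1 - 12}} = \frac{1}{- 18 T + \sqrt{-13}} = \frac{1}{- 18 T + i \sqrt{13}}$)
$K{\left(q \right)} - 7093 = - \frac{1}{18 \left(-163\right) - i \sqrt{13}} - 7093 = - \frac{1}{-2934 - i \sqrt{13}} - 7093 = -7093 - \frac{1}{-2934 - i \sqrt{13}}$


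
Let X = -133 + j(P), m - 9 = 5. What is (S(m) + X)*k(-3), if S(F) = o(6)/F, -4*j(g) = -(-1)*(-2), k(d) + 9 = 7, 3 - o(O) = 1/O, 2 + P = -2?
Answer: 11113/42 ≈ 264.60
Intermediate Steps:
P = -4 (P = -2 - 2 = -4)
m = 14 (m = 9 + 5 = 14)
o(O) = 3 - 1/O
k(d) = -2 (k(d) = -9 + 7 = -2)
j(g) = 1/2 (j(g) = -(-1)*(-1*(-2))/4 = -(-1)*2/4 = -1/4*(-2) = 1/2)
S(F) = 17/(6*F) (S(F) = (3 - 1/6)/F = 17/(6*F))
X = -265/2 (X = -133 + 1/2 = -265/2 ≈ -132.50)
(S(m) + X)*k(-3) = ((17/6)/14 - 265/2)*(-2) = ((17/6)*(1/14) - 265/2)*(-2) = (17/84 - 265/2)*(-2) = -11113/84*(-2) = 11113/42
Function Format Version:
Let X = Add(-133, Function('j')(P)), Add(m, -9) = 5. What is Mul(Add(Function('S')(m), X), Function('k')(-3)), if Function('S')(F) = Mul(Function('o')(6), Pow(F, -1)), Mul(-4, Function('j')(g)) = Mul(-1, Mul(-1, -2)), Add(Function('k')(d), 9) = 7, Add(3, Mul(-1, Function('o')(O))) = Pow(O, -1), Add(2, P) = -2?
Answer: Rational(11113, 42) ≈ 264.60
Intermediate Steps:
P = -4 (P = Add(-2, -2) = -4)
m = 14 (m = Add(9, 5) = 14)
Function('o')(O) = Add(3, Mul(-1, Pow(O, -1)))
Function('k')(d) = -2 (Function('k')(d) = Add(-9, 7) = -2)
Function('j')(g) = Rational(1, 2) (Function('j')(g) = Mul(Rational(-1, 4), Mul(-1, Mul(-1, -2))) = Mul(Rational(-1, 4), Mul(-1, 2)) = Mul(Rational(-1, 4), -2) = Rational(1, 2))
Function('S')(F) = Mul(Rational(17, 6), Pow(F, -1)) (Function('S')(F) = Mul(Add(3, Mul(-1, Pow(6, -1))), Pow(F, -1)) = Mul(Add(3, Mul(-1, Rational(1, 6))), Pow(F, -1)) = Mul(Add(3, Rational(-1, 6)), Pow(F, -1)) = Mul(Rational(17, 6), Pow(F, -1)))
X = Rational(-265, 2) (X = Add(-133, Rational(1, 2)) = Rational(-265, 2) ≈ -132.50)
Mul(Add(Function('S')(m), X), Function('k')(-3)) = Mul(Add(Mul(Rational(17, 6), Pow(14, -1)), Rational(-265, 2)), -2) = Mul(Add(Mul(Rational(17, 6), Rational(1, 14)), Rational(-265, 2)), -2) = Mul(Add(Rational(17, 84), Rational(-265, 2)), -2) = Mul(Rational(-11113, 84), -2) = Rational(11113, 42)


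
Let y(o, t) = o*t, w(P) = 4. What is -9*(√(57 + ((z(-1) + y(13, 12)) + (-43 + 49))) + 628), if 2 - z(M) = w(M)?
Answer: -5652 - 9*√217 ≈ -5784.6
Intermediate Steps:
z(M) = -2 (z(M) = 2 - 1*4 = 2 - 4 = -2)
-9*(√(57 + ((z(-1) + y(13, 12)) + (-43 + 49))) + 628) = -9*(√(57 + ((-2 + 13*12) + (-43 + 49))) + 628) = -9*(√(57 + ((-2 + 156) + 6)) + 628) = -9*(√(57 + (154 + 6)) + 628) = -9*(√(57 + 160) + 628) = -9*(√217 + 628) = -9*(628 + √217) = -5652 - 9*√217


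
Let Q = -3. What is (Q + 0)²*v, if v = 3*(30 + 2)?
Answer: 864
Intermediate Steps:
v = 96 (v = 3*32 = 96)
(Q + 0)²*v = (-3 + 0)²*96 = (-3)²*96 = 9*96 = 864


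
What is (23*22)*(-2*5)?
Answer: -5060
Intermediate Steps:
(23*22)*(-2*5) = 506*(-10) = -5060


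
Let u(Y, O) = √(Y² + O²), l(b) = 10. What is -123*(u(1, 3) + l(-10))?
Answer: -1230 - 123*√10 ≈ -1619.0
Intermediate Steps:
u(Y, O) = √(O² + Y²)
-123*(u(1, 3) + l(-10)) = -123*(√(3² + 1²) + 10) = -123*(√(9 + 1) + 10) = -123*(√10 + 10) = -123*(10 + √10) = -1230 - 123*√10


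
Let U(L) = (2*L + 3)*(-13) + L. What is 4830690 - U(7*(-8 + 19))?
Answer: 4832654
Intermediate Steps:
U(L) = -39 - 25*L (U(L) = (3 + 2*L)*(-13) + L = (-39 - 26*L) + L = -39 - 25*L)
4830690 - U(7*(-8 + 19)) = 4830690 - (-39 - 175*(-8 + 19)) = 4830690 - (-39 - 175*11) = 4830690 - (-39 - 25*77) = 4830690 - (-39 - 1925) = 4830690 - 1*(-1964) = 4830690 + 1964 = 4832654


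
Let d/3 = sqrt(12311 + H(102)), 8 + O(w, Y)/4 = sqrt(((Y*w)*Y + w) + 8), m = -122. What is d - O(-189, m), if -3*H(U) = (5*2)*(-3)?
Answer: 365 - 4*I*sqrt(2813257) ≈ 365.0 - 6709.1*I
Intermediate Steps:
H(U) = 10 (H(U) = -5*2*(-3)/3 = -10*(-3)/3 = -1/3*(-30) = 10)
O(w, Y) = -32 + 4*sqrt(8 + w + w*Y**2) (O(w, Y) = -32 + 4*sqrt(((Y*w)*Y + w) + 8) = -32 + 4*sqrt((w*Y**2 + w) + 8) = -32 + 4*sqrt((w + w*Y**2) + 8) = -32 + 4*sqrt(8 + w + w*Y**2))
d = 333 (d = 3*sqrt(12311 + 10) = 3*sqrt(12321) = 3*111 = 333)
d - O(-189, m) = 333 - (-32 + 4*sqrt(8 - 189 - 189*(-122)**2)) = 333 - (-32 + 4*sqrt(8 - 189 - 189*14884)) = 333 - (-32 + 4*sqrt(8 - 189 - 2813076)) = 333 - (-32 + 4*sqrt(-2813257)) = 333 - (-32 + 4*(I*sqrt(2813257))) = 333 - (-32 + 4*I*sqrt(2813257)) = 333 + (32 - 4*I*sqrt(2813257)) = 365 - 4*I*sqrt(2813257)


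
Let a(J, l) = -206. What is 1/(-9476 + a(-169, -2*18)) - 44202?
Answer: -427963765/9682 ≈ -44202.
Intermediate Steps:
1/(-9476 + a(-169, -2*18)) - 44202 = 1/(-9476 - 206) - 44202 = 1/(-9682) - 44202 = -1/9682 - 44202 = -427963765/9682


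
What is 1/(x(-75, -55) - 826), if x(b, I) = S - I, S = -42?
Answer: -1/813 ≈ -0.0012300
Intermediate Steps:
x(b, I) = -42 - I
1/(x(-75, -55) - 826) = 1/((-42 - 1*(-55)) - 826) = 1/((-42 + 55) - 826) = 1/(13 - 826) = 1/(-813) = -1/813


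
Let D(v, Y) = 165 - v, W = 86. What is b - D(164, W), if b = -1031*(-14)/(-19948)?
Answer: -17191/9974 ≈ -1.7236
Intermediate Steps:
b = -7217/9974 (b = 14434*(-1/19948) = -7217/9974 ≈ -0.72358)
b - D(164, W) = -7217/9974 - (165 - 1*164) = -7217/9974 - (165 - 164) = -7217/9974 - 1*1 = -7217/9974 - 1 = -17191/9974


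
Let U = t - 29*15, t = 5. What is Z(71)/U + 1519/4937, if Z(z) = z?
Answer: 302643/2122910 ≈ 0.14256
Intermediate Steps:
U = -430 (U = 5 - 29*15 = 5 - 435 = -430)
Z(71)/U + 1519/4937 = 71/(-430) + 1519/4937 = 71*(-1/430) + 1519*(1/4937) = -71/430 + 1519/4937 = 302643/2122910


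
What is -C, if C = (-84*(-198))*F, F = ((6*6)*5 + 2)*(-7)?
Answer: 21189168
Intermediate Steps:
F = -1274 (F = (36*5 + 2)*(-7) = (180 + 2)*(-7) = 182*(-7) = -1274)
C = -21189168 (C = -84*(-198)*(-1274) = 16632*(-1274) = -21189168)
-C = -1*(-21189168) = 21189168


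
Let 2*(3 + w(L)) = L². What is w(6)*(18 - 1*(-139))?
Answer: 2355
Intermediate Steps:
w(L) = -3 + L²/2
w(6)*(18 - 1*(-139)) = (-3 + (½)*6²)*(18 - 1*(-139)) = (-3 + (½)*36)*(18 + 139) = (-3 + 18)*157 = 15*157 = 2355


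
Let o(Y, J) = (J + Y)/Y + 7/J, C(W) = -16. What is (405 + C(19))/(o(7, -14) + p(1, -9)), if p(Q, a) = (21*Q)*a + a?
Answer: -778/399 ≈ -1.9499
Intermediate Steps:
o(Y, J) = 7/J + (J + Y)/Y (o(Y, J) = (J + Y)/Y + 7/J = 7/J + (J + Y)/Y)
p(Q, a) = a + 21*Q*a (p(Q, a) = 21*Q*a + a = a + 21*Q*a)
(405 + C(19))/(o(7, -14) + p(1, -9)) = (405 - 16)/((1 + 7/(-14) - 14/7) - 9*(1 + 21*1)) = 389/((1 + 7*(-1/14) - 14*⅐) - 9*(1 + 21)) = 389/((1 - ½ - 2) - 9*22) = 389/(-3/2 - 198) = 389/(-399/2) = 389*(-2/399) = -778/399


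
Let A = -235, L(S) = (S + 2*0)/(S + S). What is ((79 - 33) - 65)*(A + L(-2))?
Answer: 8911/2 ≈ 4455.5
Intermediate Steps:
L(S) = ½ (L(S) = (S + 0)/((2*S)) = S*(1/(2*S)) = ½)
((79 - 33) - 65)*(A + L(-2)) = ((79 - 33) - 65)*(-235 + ½) = (46 - 65)*(-469/2) = -19*(-469/2) = 8911/2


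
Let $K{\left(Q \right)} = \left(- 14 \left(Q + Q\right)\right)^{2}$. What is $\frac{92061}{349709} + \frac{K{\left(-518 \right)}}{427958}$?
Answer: $\frac{36803143665391}{74830382111} \approx 491.82$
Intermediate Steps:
$K{\left(Q \right)} = 784 Q^{2}$ ($K{\left(Q \right)} = \left(- 14 \cdot 2 Q\right)^{2} = \left(- 28 Q\right)^{2} = 784 Q^{2}$)
$\frac{92061}{349709} + \frac{K{\left(-518 \right)}}{427958} = \frac{92061}{349709} + \frac{784 \left(-518\right)^{2}}{427958} = 92061 \cdot \frac{1}{349709} + 784 \cdot 268324 \cdot \frac{1}{427958} = \frac{92061}{349709} + 210366016 \cdot \frac{1}{427958} = \frac{92061}{349709} + \frac{105183008}{213979} = \frac{36803143665391}{74830382111}$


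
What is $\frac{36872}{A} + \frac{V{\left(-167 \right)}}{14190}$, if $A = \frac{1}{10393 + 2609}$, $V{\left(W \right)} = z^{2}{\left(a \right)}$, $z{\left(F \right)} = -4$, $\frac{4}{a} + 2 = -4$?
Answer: $\frac{3401412133688}{7095} \approx 4.7941 \cdot 10^{8}$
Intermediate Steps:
$a = - \frac{2}{3}$ ($a = \frac{4}{-2 - 4} = \frac{4}{-6} = 4 \left(- \frac{1}{6}\right) = - \frac{2}{3} \approx -0.66667$)
$V{\left(W \right)} = 16$ ($V{\left(W \right)} = \left(-4\right)^{2} = 16$)
$A = \frac{1}{13002} \approx 7.6911 \cdot 10^{-5}$
$\frac{36872}{A} + \frac{V{\left(-167 \right)}}{14190} = 36872 \frac{1}{\frac{1}{13002}} + \frac{16}{14190} = 36872 \cdot 13002 + 16 \cdot \frac{1}{14190} = 479409744 + \frac{8}{7095} = \frac{3401412133688}{7095}$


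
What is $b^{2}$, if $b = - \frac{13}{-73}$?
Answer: $\frac{169}{5329} \approx 0.031713$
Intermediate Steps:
$b = \frac{13}{73}$ ($b = \left(-13\right) \left(- \frac{1}{73}\right) = \frac{13}{73} \approx 0.17808$)
$b^{2} = \left(\frac{13}{73}\right)^{2} = \frac{169}{5329}$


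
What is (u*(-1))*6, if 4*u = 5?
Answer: -15/2 ≈ -7.5000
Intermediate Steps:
u = 5/4 (u = (¼)*5 = 5/4 ≈ 1.2500)
(u*(-1))*6 = ((5/4)*(-1))*6 = -5/4*6 = -15/2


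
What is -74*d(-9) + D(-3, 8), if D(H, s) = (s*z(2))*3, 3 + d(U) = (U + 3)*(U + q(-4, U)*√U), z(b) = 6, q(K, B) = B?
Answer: -3630 - 11988*I ≈ -3630.0 - 11988.0*I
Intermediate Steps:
d(U) = -3 + (3 + U)*(U + U^(3/2)) (d(U) = -3 + (U + 3)*(U + U*√U) = -3 + (3 + U)*(U + U^(3/2)))
D(H, s) = 18*s (D(H, s) = (s*6)*3 = (6*s)*3 = 18*s)
-74*d(-9) + D(-3, 8) = -74*(-3 + (-9)² + (-9)^(5/2) + 3*(-9) + 3*(-9)^(3/2)) + 18*8 = -74*(-3 + 81 + 243*I - 27 + 3*(-27*I)) + 144 = -74*(-3 + 81 + 243*I - 27 - 81*I) + 144 = -74*(51 + 162*I) + 144 = (-3774 - 11988*I) + 144 = -3630 - 11988*I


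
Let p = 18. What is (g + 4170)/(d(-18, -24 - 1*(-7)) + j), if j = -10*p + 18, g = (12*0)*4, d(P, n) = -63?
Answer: -278/15 ≈ -18.533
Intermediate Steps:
g = 0 (g = 0*4 = 0)
j = -162 (j = -10*18 + 18 = -180 + 18 = -162)
(g + 4170)/(d(-18, -24 - 1*(-7)) + j) = (0 + 4170)/(-63 - 162) = 4170/(-225) = 4170*(-1/225) = -278/15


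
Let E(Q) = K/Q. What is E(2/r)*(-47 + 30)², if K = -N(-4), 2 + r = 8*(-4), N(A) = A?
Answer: -19652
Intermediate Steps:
r = -34 (r = -2 + 8*(-4) = -2 - 32 = -34)
K = 4 (K = -1*(-4) = 4)
E(Q) = 4/Q
E(2/r)*(-47 + 30)² = (4/((2/(-34))))*(-47 + 30)² = (4/((2*(-1/34))))*(-17)² = (4/(-1/17))*289 = (4*(-17))*289 = -68*289 = -19652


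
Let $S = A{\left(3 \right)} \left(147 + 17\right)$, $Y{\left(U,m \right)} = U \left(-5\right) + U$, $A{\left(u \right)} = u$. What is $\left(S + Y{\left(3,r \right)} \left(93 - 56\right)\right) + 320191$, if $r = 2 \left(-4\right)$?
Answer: $320239$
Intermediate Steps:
$r = -8$
$Y{\left(U,m \right)} = - 4 U$ ($Y{\left(U,m \right)} = - 5 U + U = - 4 U$)
$S = 492$ ($S = 3 \left(147 + 17\right) = 3 \cdot 164 = 492$)
$\left(S + Y{\left(3,r \right)} \left(93 - 56\right)\right) + 320191 = \left(492 + \left(-4\right) 3 \left(93 - 56\right)\right) + 320191 = \left(492 - 444\right) + 320191 = 48 + 320191 = 320239$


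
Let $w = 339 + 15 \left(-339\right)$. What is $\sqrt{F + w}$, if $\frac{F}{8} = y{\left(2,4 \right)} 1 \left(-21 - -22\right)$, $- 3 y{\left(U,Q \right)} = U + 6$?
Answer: $\frac{i \sqrt{42906}}{3} \approx 69.046 i$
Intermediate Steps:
$y{\left(U,Q \right)} = -2 - \frac{U}{3}$ ($y{\left(U,Q \right)} = - \frac{U + 6}{3} = - \frac{6 + U}{3} = -2 - \frac{U}{3}$)
$w = -4746$ ($w = 339 - 5085 = -4746$)
$F = - \frac{64}{3}$ ($F = 8 \left(-2 - \frac{2}{3}\right) 1 \left(-21 - -22\right) = 8 \left(-2 - \frac{2}{3}\right) 1 \left(-21 + 22\right) = 8 \left(- \frac{8}{3}\right) 1 \cdot 1 = 8 \left(\left(- \frac{8}{3}\right) 1\right) = 8 \left(- \frac{8}{3}\right) = - \frac{64}{3} \approx -21.333$)
$\sqrt{F + w} = \sqrt{- \frac{64}{3} - 4746} = \sqrt{- \frac{14302}{3}} = \frac{i \sqrt{42906}}{3}$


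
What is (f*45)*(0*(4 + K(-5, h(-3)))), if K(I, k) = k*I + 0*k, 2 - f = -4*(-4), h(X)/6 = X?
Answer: 0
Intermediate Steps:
h(X) = 6*X
f = -14 (f = 2 - (-4)*(-4) = 2 - 1*16 = 2 - 16 = -14)
K(I, k) = I*k (K(I, k) = I*k + 0 = I*k)
(f*45)*(0*(4 + K(-5, h(-3)))) = (-14*45)*(0*(4 - 30*(-3))) = -0*(4 - 5*(-18)) = -0*(4 + 90) = -0*94 = -630*0 = 0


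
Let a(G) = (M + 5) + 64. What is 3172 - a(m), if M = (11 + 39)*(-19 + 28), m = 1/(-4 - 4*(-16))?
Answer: 2653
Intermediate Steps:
m = 1/60 (m = 1/(-4 + 64) = 1/60 ≈ 0.016667)
M = 450 (M = 50*9 = 450)
a(G) = 519 (a(G) = (450 + 5) + 64 = 455 + 64 = 519)
3172 - a(m) = 3172 - 1*519 = 3172 - 519 = 2653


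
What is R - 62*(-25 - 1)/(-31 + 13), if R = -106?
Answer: -1760/9 ≈ -195.56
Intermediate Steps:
R - 62*(-25 - 1)/(-31 + 13) = -106 - 62*(-25 - 1)/(-31 + 13) = -106 - (-1612)/(-18) = -106 - (-1612)*(-1)/18 = -106 - 62*13/9 = -106 - 806/9 = -1760/9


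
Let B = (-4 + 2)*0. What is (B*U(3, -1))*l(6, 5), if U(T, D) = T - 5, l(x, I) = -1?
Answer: 0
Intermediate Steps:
U(T, D) = -5 + T
B = 0 (B = -2*0 = 0)
(B*U(3, -1))*l(6, 5) = (0*(-5 + 3))*(-1) = (0*(-2))*(-1) = 0*(-1) = 0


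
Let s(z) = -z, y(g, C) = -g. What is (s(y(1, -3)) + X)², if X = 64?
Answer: 4225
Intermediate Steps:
(s(y(1, -3)) + X)² = (-(-1) + 64)² = (-1*(-1) + 64)² = (1 + 64)² = 65² = 4225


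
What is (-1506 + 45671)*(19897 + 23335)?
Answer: 1909341280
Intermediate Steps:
(-1506 + 45671)*(19897 + 23335) = 44165*43232 = 1909341280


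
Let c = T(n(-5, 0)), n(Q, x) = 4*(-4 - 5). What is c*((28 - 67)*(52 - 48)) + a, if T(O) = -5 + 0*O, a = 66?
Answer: 846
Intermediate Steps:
n(Q, x) = -36 (n(Q, x) = 4*(-9) = -36)
T(O) = -5 (T(O) = -5 + 0 = -5)
c = -5
c*((28 - 67)*(52 - 48)) + a = -5*(28 - 67)*(52 - 48) + 66 = -(-195)*4 + 66 = -5*(-156) + 66 = 780 + 66 = 846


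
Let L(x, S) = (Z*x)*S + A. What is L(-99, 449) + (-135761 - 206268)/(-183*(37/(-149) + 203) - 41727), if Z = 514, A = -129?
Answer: -268366244073758/11745753 ≈ -2.2848e+7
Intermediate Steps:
L(x, S) = -129 + 514*S*x (L(x, S) = (514*x)*S - 129 = 514*S*x - 129 = -129 + 514*S*x)
L(-99, 449) + (-135761 - 206268)/(-183*(37/(-149) + 203) - 41727) = (-129 + 514*449*(-99)) + (-135761 - 206268)/(-183*(37/(-149) + 203) - 41727) = (-129 - 22847814) - 342029/(-183*(37*(-1/149) + 203) - 41727) = -22847943 - 342029/(-183*(-37/149 + 203) - 41727) = -22847943 - 342029/(-183*30210/149 - 41727) = -22847943 - 342029/(-5528430/149 - 41727) = -22847943 - 342029/(-11745753/149) = -22847943 - 342029*(-149/11745753) = -22847943 + 50962321/11745753 = -268366244073758/11745753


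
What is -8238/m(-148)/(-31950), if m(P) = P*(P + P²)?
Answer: -1373/17145903600 ≈ -8.0077e-8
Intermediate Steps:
-8238/m(-148)/(-31950) = -8238*1/(21904*(1 - 148))/(-31950) = -8238/(21904*(-147))*(-1/31950) = -8238/(-3219888)*(-1/31950) = -8238*(-1/3219888)*(-1/31950) = (1373/536648)*(-1/31950) = -1373/17145903600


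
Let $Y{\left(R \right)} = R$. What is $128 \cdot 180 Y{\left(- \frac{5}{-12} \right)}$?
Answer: $9600$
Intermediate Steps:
$128 \cdot 180 Y{\left(- \frac{5}{-12} \right)} = 128 \cdot 180 \left(- \frac{5}{-12}\right) = 23040 \left(\left(-5\right) \left(- \frac{1}{12}\right)\right) = 23040 \cdot \frac{5}{12} = 9600$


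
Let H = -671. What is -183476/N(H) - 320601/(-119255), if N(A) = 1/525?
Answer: -11487225628899/119255 ≈ -9.6325e+7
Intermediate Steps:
N(A) = 1/525
-183476/N(H) - 320601/(-119255) = -183476/1/525 - 320601/(-119255) = -183476*525 - 320601*(-1/119255) = -96324900 + 320601/119255 = -11487225628899/119255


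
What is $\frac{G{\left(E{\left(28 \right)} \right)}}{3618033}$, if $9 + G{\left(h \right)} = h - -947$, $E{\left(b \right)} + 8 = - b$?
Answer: $\frac{902}{3618033} \approx 0.00024931$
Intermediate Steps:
$E{\left(b \right)} = -8 - b$
$G{\left(h \right)} = 938 + h$ ($G{\left(h \right)} = -9 + \left(h - -947\right) = -9 + \left(h + 947\right) = -9 + \left(947 + h\right) = 938 + h$)
$\frac{G{\left(E{\left(28 \right)} \right)}}{3618033} = \frac{938 - 36}{3618033} = \left(938 - 36\right) \frac{1}{3618033} = 902 \cdot \frac{1}{3618033} = \frac{902}{3618033}$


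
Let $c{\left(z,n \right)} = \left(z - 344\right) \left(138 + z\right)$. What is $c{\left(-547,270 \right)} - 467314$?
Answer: $-102895$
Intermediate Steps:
$c{\left(z,n \right)} = \left(-344 + z\right) \left(138 + z\right)$
$c{\left(-547,270 \right)} - 467314 = \left(-47472 + \left(-547\right)^{2} - -112682\right) - 467314 = \left(-47472 + 299209 + 112682\right) - 467314 = 364419 - 467314 = -102895$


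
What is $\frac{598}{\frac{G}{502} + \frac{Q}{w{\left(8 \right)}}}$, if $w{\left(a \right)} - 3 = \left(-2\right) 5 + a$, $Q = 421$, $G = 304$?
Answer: $\frac{6526}{4601} \approx 1.4184$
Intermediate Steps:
$w{\left(a \right)} = -7 + a$ ($w{\left(a \right)} = 3 + \left(\left(-2\right) 5 + a\right) = 3 + \left(-10 + a\right) = -7 + a$)
$\frac{598}{\frac{G}{502} + \frac{Q}{w{\left(8 \right)}}} = \frac{598}{\frac{304}{502} + \frac{421}{-7 + 8}} = \frac{598}{304 \cdot \frac{1}{502} + \frac{421}{1}} = \frac{598}{\frac{152}{251} + 421 \cdot 1} = \frac{598}{\frac{152}{251} + 421} = \frac{598}{\frac{105823}{251}} = 598 \cdot \frac{251}{105823} = \frac{6526}{4601}$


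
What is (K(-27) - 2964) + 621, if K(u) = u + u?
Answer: -2397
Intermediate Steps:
K(u) = 2*u
(K(-27) - 2964) + 621 = (2*(-27) - 2964) + 621 = (-54 - 2964) + 621 = -3018 + 621 = -2397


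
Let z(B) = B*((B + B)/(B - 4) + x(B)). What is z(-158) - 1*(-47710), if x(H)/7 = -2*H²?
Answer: 4476689354/81 ≈ 5.5268e+7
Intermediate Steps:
x(H) = -14*H² (x(H) = 7*(-2*H²) = -14*H²)
z(B) = B*(-14*B² + 2*B/(-4 + B)) (z(B) = B*((B + B)/(B - 4) - 14*B²) = B*((2*B)/(-4 + B) - 14*B²) = B*(2*B/(-4 + B) - 14*B²) = B*(-14*B² + 2*B/(-4 + B)))
z(-158) - 1*(-47710) = (-158)²*(2 - 14*(-158)² + 56*(-158))/(-4 - 158) - 1*(-47710) = 24964*(2 - 14*24964 - 8848)/(-162) + 47710 = 24964*(-1/162)*(2 - 349496 - 8848) + 47710 = 24964*(-1/162)*(-358342) + 47710 = 4472824844/81 + 47710 = 4476689354/81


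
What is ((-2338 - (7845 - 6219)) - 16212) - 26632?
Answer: -46808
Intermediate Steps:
((-2338 - (7845 - 6219)) - 16212) - 26632 = ((-2338 - 1*1626) - 16212) - 26632 = ((-2338 - 1626) - 16212) - 26632 = (-3964 - 16212) - 26632 = -20176 - 26632 = -46808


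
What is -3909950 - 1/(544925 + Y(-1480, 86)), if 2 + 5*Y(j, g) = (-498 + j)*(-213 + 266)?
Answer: -10243244000555/2619789 ≈ -3.9100e+6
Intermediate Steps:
Y(j, g) = -26396/5 + 53*j/5 (Y(j, g) = -2/5 + ((-498 + j)*(-213 + 266))/5 = -2/5 + ((-498 + j)*53)/5 = -2/5 + (-26394 + 53*j)/5 = -2/5 + (-26394/5 + 53*j/5) = -26396/5 + 53*j/5)
-3909950 - 1/(544925 + Y(-1480, 86)) = -3909950 - 1/(544925 + (-26396/5 + (53/5)*(-1480))) = -3909950 - 1/(544925 + (-26396/5 - 15688)) = -3909950 - 1/(544925 - 104836/5) = -3909950 - 1/2619789/5 = -3909950 - 1*5/2619789 = -3909950 - 5/2619789 = -10243244000555/2619789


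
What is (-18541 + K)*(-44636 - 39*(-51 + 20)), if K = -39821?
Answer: 2534486574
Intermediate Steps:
(-18541 + K)*(-44636 - 39*(-51 + 20)) = (-18541 - 39821)*(-44636 - 39*(-51 + 20)) = -58362*(-44636 - 39*(-31)) = -58362*(-44636 + 1209) = -58362*(-43427) = 2534486574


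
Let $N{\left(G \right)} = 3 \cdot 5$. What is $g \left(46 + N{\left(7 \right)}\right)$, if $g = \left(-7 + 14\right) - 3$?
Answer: $244$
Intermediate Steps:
$N{\left(G \right)} = 15$
$g = 4$ ($g = 7 - 3 = 4$)
$g \left(46 + N{\left(7 \right)}\right) = 4 \left(46 + 15\right) = 4 \cdot 61 = 244$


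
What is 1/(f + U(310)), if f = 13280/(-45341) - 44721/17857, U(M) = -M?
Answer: -809654237/253257649291 ≈ -0.0031970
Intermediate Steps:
f = -2264835821/809654237 (f = 13280*(-1/45341) - 44721*1/17857 = -13280/45341 - 44721/17857 = -2264835821/809654237 ≈ -2.7973)
1/(f + U(310)) = 1/(-2264835821/809654237 - 1*310) = 1/(-2264835821/809654237 - 310) = 1/(-253257649291/809654237) = -809654237/253257649291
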